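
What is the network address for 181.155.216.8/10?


IP:   10110101.10011011.11011000.00001000
Mask: 11111111.11000000.00000000.00000000
AND operation:
Net:  10110101.10000000.00000000.00000000
Network: 181.128.0.0/10


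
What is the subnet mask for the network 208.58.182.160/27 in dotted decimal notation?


/27 means 27 network bits, 5 host bits
Binary: 11111111111111111111111111100000
Mask: 255.255.255.224


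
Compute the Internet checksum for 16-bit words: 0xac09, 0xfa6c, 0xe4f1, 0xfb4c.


Sum all words (with carry folding):
+ 0xac09 = 0xac09
+ 0xfa6c = 0xa676
+ 0xe4f1 = 0x8b68
+ 0xfb4c = 0x86b5
One's complement: ~0x86b5
Checksum = 0x794a


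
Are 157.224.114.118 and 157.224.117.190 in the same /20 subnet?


Mask: 255.255.240.0
157.224.114.118 AND mask = 157.224.112.0
157.224.117.190 AND mask = 157.224.112.0
Yes, same subnet (157.224.112.0)


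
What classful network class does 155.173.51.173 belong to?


First octet: 155
Binary: 10011011
10xxxxxx -> Class B (128-191)
Class B, default mask 255.255.0.0 (/16)


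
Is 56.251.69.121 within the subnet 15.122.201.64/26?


Subnet network: 15.122.201.64
Test IP AND mask: 56.251.69.64
No, 56.251.69.121 is not in 15.122.201.64/26


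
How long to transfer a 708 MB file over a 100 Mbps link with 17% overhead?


Effective throughput = 100 * (1 - 17/100) = 83 Mbps
File size in Mb = 708 * 8 = 5664 Mb
Time = 5664 / 83
Time = 68.241 seconds


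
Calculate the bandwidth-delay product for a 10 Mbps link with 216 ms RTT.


BDP = bandwidth * RTT
= 10 Mbps * 216 ms
= 10 * 1e6 * 216 / 1000 bits
= 2160000 bits
= 270000 bytes
= 263.6719 KB
BDP = 2160000 bits (270000 bytes)


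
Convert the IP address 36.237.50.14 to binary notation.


36 = 00100100
237 = 11101101
50 = 00110010
14 = 00001110
Binary: 00100100.11101101.00110010.00001110


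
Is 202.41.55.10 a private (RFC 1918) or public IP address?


RFC 1918 private ranges:
  10.0.0.0/8 (10.0.0.0 - 10.255.255.255)
  172.16.0.0/12 (172.16.0.0 - 172.31.255.255)
  192.168.0.0/16 (192.168.0.0 - 192.168.255.255)
Public (not in any RFC 1918 range)


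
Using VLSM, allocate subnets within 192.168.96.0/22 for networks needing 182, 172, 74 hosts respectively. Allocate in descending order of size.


182 hosts -> /24 (254 usable): 192.168.96.0/24
172 hosts -> /24 (254 usable): 192.168.97.0/24
74 hosts -> /25 (126 usable): 192.168.98.0/25
Allocation: 192.168.96.0/24 (182 hosts, 254 usable); 192.168.97.0/24 (172 hosts, 254 usable); 192.168.98.0/25 (74 hosts, 126 usable)


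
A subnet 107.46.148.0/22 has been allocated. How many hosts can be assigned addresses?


Host bits = 32 - 22 = 10
Total addresses = 2^10 = 1024
Usable = total - 2 (network and broadcast)
Usable hosts: 1022


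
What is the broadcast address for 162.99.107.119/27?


Network: 162.99.107.96/27
Host bits = 5
Set all host bits to 1:
Broadcast: 162.99.107.127


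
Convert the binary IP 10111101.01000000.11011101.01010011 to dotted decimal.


10111101 = 189
01000000 = 64
11011101 = 221
01010011 = 83
IP: 189.64.221.83


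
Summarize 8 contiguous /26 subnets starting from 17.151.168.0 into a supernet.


Original prefix: /26
Number of subnets: 8 = 2^3
New prefix = 26 - 3 = 23
Supernet: 17.151.168.0/23


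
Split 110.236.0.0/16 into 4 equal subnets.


New prefix = 16 + 2 = 18
Each subnet has 16384 addresses
  110.236.0.0/18
  110.236.64.0/18
  110.236.128.0/18
  110.236.192.0/18
Subnets: 110.236.0.0/18, 110.236.64.0/18, 110.236.128.0/18, 110.236.192.0/18


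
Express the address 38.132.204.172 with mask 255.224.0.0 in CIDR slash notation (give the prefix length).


Binary: 11111111.11100000.00000000.00000000
Count leading 1s
Prefix: /11


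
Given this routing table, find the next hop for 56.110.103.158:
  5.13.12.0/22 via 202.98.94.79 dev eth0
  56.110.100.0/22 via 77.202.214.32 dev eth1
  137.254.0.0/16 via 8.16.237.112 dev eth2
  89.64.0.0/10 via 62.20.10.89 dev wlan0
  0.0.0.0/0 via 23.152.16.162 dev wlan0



Longest prefix match for 56.110.103.158:
  /22 5.13.12.0: no
  /22 56.110.100.0: MATCH
  /16 137.254.0.0: no
  /10 89.64.0.0: no
  /0 0.0.0.0: MATCH
Selected: next-hop 77.202.214.32 via eth1 (matched /22)


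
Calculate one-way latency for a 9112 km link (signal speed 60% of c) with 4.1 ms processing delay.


Speed = 0.6 * 3e5 km/s = 180000 km/s
Propagation delay = 9112 / 180000 = 0.0506 s = 50.6222 ms
Processing delay = 4.1 ms
Total one-way latency = 54.7222 ms


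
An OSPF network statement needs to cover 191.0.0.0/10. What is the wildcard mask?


Subnet mask: 255.192.0.0
Wildcard = 255.255.255.255 - subnet mask
255 - 255 = 0
255 - 192 = 63
255 - 0 = 255
255 - 0 = 255
Wildcard: 0.63.255.255


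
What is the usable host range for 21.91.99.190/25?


Network: 21.91.99.128
Broadcast: 21.91.99.255
First usable = network + 1
Last usable = broadcast - 1
Range: 21.91.99.129 to 21.91.99.254


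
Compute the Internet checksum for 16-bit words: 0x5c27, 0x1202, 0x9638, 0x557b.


Sum all words (with carry folding):
+ 0x5c27 = 0x5c27
+ 0x1202 = 0x6e29
+ 0x9638 = 0x0462
+ 0x557b = 0x59dd
One's complement: ~0x59dd
Checksum = 0xa622


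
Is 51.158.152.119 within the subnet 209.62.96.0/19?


Subnet network: 209.62.96.0
Test IP AND mask: 51.158.128.0
No, 51.158.152.119 is not in 209.62.96.0/19


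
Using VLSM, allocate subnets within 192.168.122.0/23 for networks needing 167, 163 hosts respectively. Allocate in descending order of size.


167 hosts -> /24 (254 usable): 192.168.122.0/24
163 hosts -> /24 (254 usable): 192.168.123.0/24
Allocation: 192.168.122.0/24 (167 hosts, 254 usable); 192.168.123.0/24 (163 hosts, 254 usable)


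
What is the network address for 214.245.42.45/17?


IP:   11010110.11110101.00101010.00101101
Mask: 11111111.11111111.10000000.00000000
AND operation:
Net:  11010110.11110101.00000000.00000000
Network: 214.245.0.0/17


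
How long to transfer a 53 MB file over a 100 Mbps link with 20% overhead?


Effective throughput = 100 * (1 - 20/100) = 80 Mbps
File size in Mb = 53 * 8 = 424 Mb
Time = 424 / 80
Time = 5.3 seconds


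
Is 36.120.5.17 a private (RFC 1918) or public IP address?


RFC 1918 private ranges:
  10.0.0.0/8 (10.0.0.0 - 10.255.255.255)
  172.16.0.0/12 (172.16.0.0 - 172.31.255.255)
  192.168.0.0/16 (192.168.0.0 - 192.168.255.255)
Public (not in any RFC 1918 range)


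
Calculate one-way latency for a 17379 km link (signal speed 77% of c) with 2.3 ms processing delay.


Speed = 0.77 * 3e5 km/s = 231000 km/s
Propagation delay = 17379 / 231000 = 0.0752 s = 75.2338 ms
Processing delay = 2.3 ms
Total one-way latency = 77.5338 ms


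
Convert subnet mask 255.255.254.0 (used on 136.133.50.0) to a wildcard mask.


Subnet mask: 255.255.254.0
Wildcard = 255.255.255.255 - subnet mask
255 - 255 = 0
255 - 255 = 0
255 - 254 = 1
255 - 0 = 255
Wildcard: 0.0.1.255


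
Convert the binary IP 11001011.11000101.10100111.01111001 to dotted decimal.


11001011 = 203
11000101 = 197
10100111 = 167
01111001 = 121
IP: 203.197.167.121


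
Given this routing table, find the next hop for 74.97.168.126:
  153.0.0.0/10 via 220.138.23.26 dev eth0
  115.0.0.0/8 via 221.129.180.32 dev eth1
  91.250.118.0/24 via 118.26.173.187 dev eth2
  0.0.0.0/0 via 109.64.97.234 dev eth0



Longest prefix match for 74.97.168.126:
  /10 153.0.0.0: no
  /8 115.0.0.0: no
  /24 91.250.118.0: no
  /0 0.0.0.0: MATCH
Selected: next-hop 109.64.97.234 via eth0 (matched /0)


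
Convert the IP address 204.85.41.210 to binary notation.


204 = 11001100
85 = 01010101
41 = 00101001
210 = 11010010
Binary: 11001100.01010101.00101001.11010010


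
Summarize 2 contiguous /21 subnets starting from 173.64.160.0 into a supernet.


Original prefix: /21
Number of subnets: 2 = 2^1
New prefix = 21 - 1 = 20
Supernet: 173.64.160.0/20


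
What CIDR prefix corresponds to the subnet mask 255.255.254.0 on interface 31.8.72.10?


Binary: 11111111.11111111.11111110.00000000
Count leading 1s
Prefix: /23


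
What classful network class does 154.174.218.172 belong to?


First octet: 154
Binary: 10011010
10xxxxxx -> Class B (128-191)
Class B, default mask 255.255.0.0 (/16)


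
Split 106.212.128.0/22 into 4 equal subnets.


New prefix = 22 + 2 = 24
Each subnet has 256 addresses
  106.212.128.0/24
  106.212.129.0/24
  106.212.130.0/24
  106.212.131.0/24
Subnets: 106.212.128.0/24, 106.212.129.0/24, 106.212.130.0/24, 106.212.131.0/24


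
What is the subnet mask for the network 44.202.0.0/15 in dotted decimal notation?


/15 means 15 network bits, 17 host bits
Binary: 11111111111111100000000000000000
Mask: 255.254.0.0


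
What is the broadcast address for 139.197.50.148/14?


Network: 139.196.0.0/14
Host bits = 18
Set all host bits to 1:
Broadcast: 139.199.255.255


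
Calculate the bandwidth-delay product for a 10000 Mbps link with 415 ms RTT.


BDP = bandwidth * RTT
= 10000 Mbps * 415 ms
= 10000 * 1e6 * 415 / 1000 bits
= 4150000000 bits
= 518750000 bytes
= 506591.7969 KB
BDP = 4150000000 bits (518750000 bytes)


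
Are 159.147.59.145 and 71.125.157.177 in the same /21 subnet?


Mask: 255.255.248.0
159.147.59.145 AND mask = 159.147.56.0
71.125.157.177 AND mask = 71.125.152.0
No, different subnets (159.147.56.0 vs 71.125.152.0)


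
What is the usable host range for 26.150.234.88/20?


Network: 26.150.224.0
Broadcast: 26.150.239.255
First usable = network + 1
Last usable = broadcast - 1
Range: 26.150.224.1 to 26.150.239.254


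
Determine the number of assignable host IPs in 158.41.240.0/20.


Host bits = 32 - 20 = 12
Total addresses = 2^12 = 4096
Usable = total - 2 (network and broadcast)
Usable hosts: 4094


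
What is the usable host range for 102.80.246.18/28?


Network: 102.80.246.16
Broadcast: 102.80.246.31
First usable = network + 1
Last usable = broadcast - 1
Range: 102.80.246.17 to 102.80.246.30


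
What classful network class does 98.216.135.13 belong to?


First octet: 98
Binary: 01100010
0xxxxxxx -> Class A (1-126)
Class A, default mask 255.0.0.0 (/8)


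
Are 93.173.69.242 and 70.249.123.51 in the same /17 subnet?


Mask: 255.255.128.0
93.173.69.242 AND mask = 93.173.0.0
70.249.123.51 AND mask = 70.249.0.0
No, different subnets (93.173.0.0 vs 70.249.0.0)


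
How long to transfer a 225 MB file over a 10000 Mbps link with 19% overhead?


Effective throughput = 10000 * (1 - 19/100) = 8100.0 Mbps
File size in Mb = 225 * 8 = 1800 Mb
Time = 1800 / 8100.0
Time = 0.2222 seconds


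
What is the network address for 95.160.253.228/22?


IP:   01011111.10100000.11111101.11100100
Mask: 11111111.11111111.11111100.00000000
AND operation:
Net:  01011111.10100000.11111100.00000000
Network: 95.160.252.0/22


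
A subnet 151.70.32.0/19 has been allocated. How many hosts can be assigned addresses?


Host bits = 32 - 19 = 13
Total addresses = 2^13 = 8192
Usable = total - 2 (network and broadcast)
Usable hosts: 8190


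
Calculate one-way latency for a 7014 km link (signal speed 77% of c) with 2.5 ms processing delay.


Speed = 0.77 * 3e5 km/s = 231000 km/s
Propagation delay = 7014 / 231000 = 0.0304 s = 30.3636 ms
Processing delay = 2.5 ms
Total one-way latency = 32.8636 ms


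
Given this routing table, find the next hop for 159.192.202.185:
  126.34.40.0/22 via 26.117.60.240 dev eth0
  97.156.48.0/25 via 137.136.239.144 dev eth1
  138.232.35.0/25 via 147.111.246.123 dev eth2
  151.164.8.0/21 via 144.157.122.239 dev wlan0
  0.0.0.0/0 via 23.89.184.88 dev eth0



Longest prefix match for 159.192.202.185:
  /22 126.34.40.0: no
  /25 97.156.48.0: no
  /25 138.232.35.0: no
  /21 151.164.8.0: no
  /0 0.0.0.0: MATCH
Selected: next-hop 23.89.184.88 via eth0 (matched /0)


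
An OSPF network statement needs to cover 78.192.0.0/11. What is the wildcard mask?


Subnet mask: 255.224.0.0
Wildcard = 255.255.255.255 - subnet mask
255 - 255 = 0
255 - 224 = 31
255 - 0 = 255
255 - 0 = 255
Wildcard: 0.31.255.255


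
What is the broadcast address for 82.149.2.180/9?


Network: 82.128.0.0/9
Host bits = 23
Set all host bits to 1:
Broadcast: 82.255.255.255


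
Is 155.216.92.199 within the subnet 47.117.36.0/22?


Subnet network: 47.117.36.0
Test IP AND mask: 155.216.92.0
No, 155.216.92.199 is not in 47.117.36.0/22


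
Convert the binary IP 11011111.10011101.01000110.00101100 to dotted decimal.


11011111 = 223
10011101 = 157
01000110 = 70
00101100 = 44
IP: 223.157.70.44


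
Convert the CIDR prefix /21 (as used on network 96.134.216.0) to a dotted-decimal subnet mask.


/21 means 21 network bits, 11 host bits
Binary: 11111111111111111111100000000000
Mask: 255.255.248.0


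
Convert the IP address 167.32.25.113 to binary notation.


167 = 10100111
32 = 00100000
25 = 00011001
113 = 01110001
Binary: 10100111.00100000.00011001.01110001


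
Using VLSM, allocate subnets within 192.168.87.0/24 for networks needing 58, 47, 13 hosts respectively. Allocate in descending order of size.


58 hosts -> /26 (62 usable): 192.168.87.0/26
47 hosts -> /26 (62 usable): 192.168.87.64/26
13 hosts -> /28 (14 usable): 192.168.87.128/28
Allocation: 192.168.87.0/26 (58 hosts, 62 usable); 192.168.87.64/26 (47 hosts, 62 usable); 192.168.87.128/28 (13 hosts, 14 usable)


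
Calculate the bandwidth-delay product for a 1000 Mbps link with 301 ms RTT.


BDP = bandwidth * RTT
= 1000 Mbps * 301 ms
= 1000 * 1e6 * 301 / 1000 bits
= 301000000 bits
= 37625000 bytes
= 36743.1641 KB
BDP = 301000000 bits (37625000 bytes)


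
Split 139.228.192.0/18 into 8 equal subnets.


New prefix = 18 + 3 = 21
Each subnet has 2048 addresses
  139.228.192.0/21
  139.228.200.0/21
  139.228.208.0/21
  139.228.216.0/21
  139.228.224.0/21
  139.228.232.0/21
  139.228.240.0/21
  139.228.248.0/21
Subnets: 139.228.192.0/21, 139.228.200.0/21, 139.228.208.0/21, 139.228.216.0/21, 139.228.224.0/21, 139.228.232.0/21, 139.228.240.0/21, 139.228.248.0/21


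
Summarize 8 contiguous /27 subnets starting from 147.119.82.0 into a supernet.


Original prefix: /27
Number of subnets: 8 = 2^3
New prefix = 27 - 3 = 24
Supernet: 147.119.82.0/24


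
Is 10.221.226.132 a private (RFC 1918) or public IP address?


RFC 1918 private ranges:
  10.0.0.0/8 (10.0.0.0 - 10.255.255.255)
  172.16.0.0/12 (172.16.0.0 - 172.31.255.255)
  192.168.0.0/16 (192.168.0.0 - 192.168.255.255)
Private (in 10.0.0.0/8)


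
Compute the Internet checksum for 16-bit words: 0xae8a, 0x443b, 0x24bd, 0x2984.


Sum all words (with carry folding):
+ 0xae8a = 0xae8a
+ 0x443b = 0xf2c5
+ 0x24bd = 0x1783
+ 0x2984 = 0x4107
One's complement: ~0x4107
Checksum = 0xbef8


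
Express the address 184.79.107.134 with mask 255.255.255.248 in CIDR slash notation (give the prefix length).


Binary: 11111111.11111111.11111111.11111000
Count leading 1s
Prefix: /29


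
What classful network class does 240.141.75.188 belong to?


First octet: 240
Binary: 11110000
1111xxxx -> Class E (240-255)
Class E (reserved), default mask N/A


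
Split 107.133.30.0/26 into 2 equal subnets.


New prefix = 26 + 1 = 27
Each subnet has 32 addresses
  107.133.30.0/27
  107.133.30.32/27
Subnets: 107.133.30.0/27, 107.133.30.32/27


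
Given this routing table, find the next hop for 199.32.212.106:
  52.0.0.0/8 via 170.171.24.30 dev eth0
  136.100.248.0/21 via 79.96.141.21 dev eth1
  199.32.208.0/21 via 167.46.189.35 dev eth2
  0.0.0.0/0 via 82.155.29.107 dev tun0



Longest prefix match for 199.32.212.106:
  /8 52.0.0.0: no
  /21 136.100.248.0: no
  /21 199.32.208.0: MATCH
  /0 0.0.0.0: MATCH
Selected: next-hop 167.46.189.35 via eth2 (matched /21)


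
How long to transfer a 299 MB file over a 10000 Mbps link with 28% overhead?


Effective throughput = 10000 * (1 - 28/100) = 7200 Mbps
File size in Mb = 299 * 8 = 2392 Mb
Time = 2392 / 7200
Time = 0.3322 seconds


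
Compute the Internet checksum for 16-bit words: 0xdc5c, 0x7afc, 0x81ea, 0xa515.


Sum all words (with carry folding):
+ 0xdc5c = 0xdc5c
+ 0x7afc = 0x5759
+ 0x81ea = 0xd943
+ 0xa515 = 0x7e59
One's complement: ~0x7e59
Checksum = 0x81a6


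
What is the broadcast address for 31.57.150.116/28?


Network: 31.57.150.112/28
Host bits = 4
Set all host bits to 1:
Broadcast: 31.57.150.127


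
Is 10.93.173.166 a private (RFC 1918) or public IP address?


RFC 1918 private ranges:
  10.0.0.0/8 (10.0.0.0 - 10.255.255.255)
  172.16.0.0/12 (172.16.0.0 - 172.31.255.255)
  192.168.0.0/16 (192.168.0.0 - 192.168.255.255)
Private (in 10.0.0.0/8)


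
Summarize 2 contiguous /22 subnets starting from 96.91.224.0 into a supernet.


Original prefix: /22
Number of subnets: 2 = 2^1
New prefix = 22 - 1 = 21
Supernet: 96.91.224.0/21


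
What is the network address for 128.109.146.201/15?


IP:   10000000.01101101.10010010.11001001
Mask: 11111111.11111110.00000000.00000000
AND operation:
Net:  10000000.01101100.00000000.00000000
Network: 128.108.0.0/15


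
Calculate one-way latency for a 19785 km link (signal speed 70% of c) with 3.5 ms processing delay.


Speed = 0.7 * 3e5 km/s = 210000 km/s
Propagation delay = 19785 / 210000 = 0.0942 s = 94.2143 ms
Processing delay = 3.5 ms
Total one-way latency = 97.7143 ms


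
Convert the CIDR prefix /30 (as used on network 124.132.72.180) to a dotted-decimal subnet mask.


/30 means 30 network bits, 2 host bits
Binary: 11111111111111111111111111111100
Mask: 255.255.255.252


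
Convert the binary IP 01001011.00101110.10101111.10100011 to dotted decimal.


01001011 = 75
00101110 = 46
10101111 = 175
10100011 = 163
IP: 75.46.175.163


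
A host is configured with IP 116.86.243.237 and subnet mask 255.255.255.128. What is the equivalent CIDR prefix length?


Binary: 11111111.11111111.11111111.10000000
Count leading 1s
Prefix: /25


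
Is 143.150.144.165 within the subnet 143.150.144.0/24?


Subnet network: 143.150.144.0
Test IP AND mask: 143.150.144.0
Yes, 143.150.144.165 is in 143.150.144.0/24


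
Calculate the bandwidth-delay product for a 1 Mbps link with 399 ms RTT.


BDP = bandwidth * RTT
= 1 Mbps * 399 ms
= 1 * 1e6 * 399 / 1000 bits
= 399000 bits
= 49875 bytes
= 48.7061 KB
BDP = 399000 bits (49875 bytes)


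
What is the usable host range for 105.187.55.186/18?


Network: 105.187.0.0
Broadcast: 105.187.63.255
First usable = network + 1
Last usable = broadcast - 1
Range: 105.187.0.1 to 105.187.63.254


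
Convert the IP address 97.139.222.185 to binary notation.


97 = 01100001
139 = 10001011
222 = 11011110
185 = 10111001
Binary: 01100001.10001011.11011110.10111001


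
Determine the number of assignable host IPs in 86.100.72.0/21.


Host bits = 32 - 21 = 11
Total addresses = 2^11 = 2048
Usable = total - 2 (network and broadcast)
Usable hosts: 2046


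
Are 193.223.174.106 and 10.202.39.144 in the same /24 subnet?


Mask: 255.255.255.0
193.223.174.106 AND mask = 193.223.174.0
10.202.39.144 AND mask = 10.202.39.0
No, different subnets (193.223.174.0 vs 10.202.39.0)


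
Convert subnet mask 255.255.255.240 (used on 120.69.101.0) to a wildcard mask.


Subnet mask: 255.255.255.240
Wildcard = 255.255.255.255 - subnet mask
255 - 255 = 0
255 - 255 = 0
255 - 255 = 0
255 - 240 = 15
Wildcard: 0.0.0.15


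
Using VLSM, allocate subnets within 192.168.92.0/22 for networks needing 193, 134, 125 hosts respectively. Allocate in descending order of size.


193 hosts -> /24 (254 usable): 192.168.92.0/24
134 hosts -> /24 (254 usable): 192.168.93.0/24
125 hosts -> /25 (126 usable): 192.168.94.0/25
Allocation: 192.168.92.0/24 (193 hosts, 254 usable); 192.168.93.0/24 (134 hosts, 254 usable); 192.168.94.0/25 (125 hosts, 126 usable)


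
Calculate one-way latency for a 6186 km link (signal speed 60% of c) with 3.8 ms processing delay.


Speed = 0.6 * 3e5 km/s = 180000 km/s
Propagation delay = 6186 / 180000 = 0.0344 s = 34.3667 ms
Processing delay = 3.8 ms
Total one-way latency = 38.1667 ms


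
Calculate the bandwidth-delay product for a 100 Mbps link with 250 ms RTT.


BDP = bandwidth * RTT
= 100 Mbps * 250 ms
= 100 * 1e6 * 250 / 1000 bits
= 25000000 bits
= 3125000 bytes
= 3051.7578 KB
BDP = 25000000 bits (3125000 bytes)


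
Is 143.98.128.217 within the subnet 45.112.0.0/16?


Subnet network: 45.112.0.0
Test IP AND mask: 143.98.0.0
No, 143.98.128.217 is not in 45.112.0.0/16


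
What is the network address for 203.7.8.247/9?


IP:   11001011.00000111.00001000.11110111
Mask: 11111111.10000000.00000000.00000000
AND operation:
Net:  11001011.00000000.00000000.00000000
Network: 203.0.0.0/9


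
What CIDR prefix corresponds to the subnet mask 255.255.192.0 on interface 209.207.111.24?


Binary: 11111111.11111111.11000000.00000000
Count leading 1s
Prefix: /18


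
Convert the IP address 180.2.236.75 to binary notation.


180 = 10110100
2 = 00000010
236 = 11101100
75 = 01001011
Binary: 10110100.00000010.11101100.01001011


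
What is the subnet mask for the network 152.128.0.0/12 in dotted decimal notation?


/12 means 12 network bits, 20 host bits
Binary: 11111111111100000000000000000000
Mask: 255.240.0.0


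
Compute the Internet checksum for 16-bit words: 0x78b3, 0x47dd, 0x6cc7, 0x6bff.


Sum all words (with carry folding):
+ 0x78b3 = 0x78b3
+ 0x47dd = 0xc090
+ 0x6cc7 = 0x2d58
+ 0x6bff = 0x9957
One's complement: ~0x9957
Checksum = 0x66a8


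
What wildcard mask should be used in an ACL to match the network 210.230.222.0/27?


Subnet mask: 255.255.255.224
Wildcard = 255.255.255.255 - subnet mask
255 - 255 = 0
255 - 255 = 0
255 - 255 = 0
255 - 224 = 31
Wildcard: 0.0.0.31


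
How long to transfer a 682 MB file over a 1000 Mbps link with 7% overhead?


Effective throughput = 1000 * (1 - 7/100) = 930.0 Mbps
File size in Mb = 682 * 8 = 5456 Mb
Time = 5456 / 930.0
Time = 5.8667 seconds


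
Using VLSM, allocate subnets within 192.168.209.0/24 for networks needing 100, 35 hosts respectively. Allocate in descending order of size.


100 hosts -> /25 (126 usable): 192.168.209.0/25
35 hosts -> /26 (62 usable): 192.168.209.128/26
Allocation: 192.168.209.0/25 (100 hosts, 126 usable); 192.168.209.128/26 (35 hosts, 62 usable)


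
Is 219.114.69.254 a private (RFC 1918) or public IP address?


RFC 1918 private ranges:
  10.0.0.0/8 (10.0.0.0 - 10.255.255.255)
  172.16.0.0/12 (172.16.0.0 - 172.31.255.255)
  192.168.0.0/16 (192.168.0.0 - 192.168.255.255)
Public (not in any RFC 1918 range)


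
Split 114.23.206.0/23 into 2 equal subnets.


New prefix = 23 + 1 = 24
Each subnet has 256 addresses
  114.23.206.0/24
  114.23.207.0/24
Subnets: 114.23.206.0/24, 114.23.207.0/24


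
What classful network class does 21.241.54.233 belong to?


First octet: 21
Binary: 00010101
0xxxxxxx -> Class A (1-126)
Class A, default mask 255.0.0.0 (/8)


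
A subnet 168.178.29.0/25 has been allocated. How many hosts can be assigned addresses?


Host bits = 32 - 25 = 7
Total addresses = 2^7 = 128
Usable = total - 2 (network and broadcast)
Usable hosts: 126


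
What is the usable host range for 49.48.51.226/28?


Network: 49.48.51.224
Broadcast: 49.48.51.239
First usable = network + 1
Last usable = broadcast - 1
Range: 49.48.51.225 to 49.48.51.238


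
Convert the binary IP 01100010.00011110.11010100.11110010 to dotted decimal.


01100010 = 98
00011110 = 30
11010100 = 212
11110010 = 242
IP: 98.30.212.242


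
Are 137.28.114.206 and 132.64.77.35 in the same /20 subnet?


Mask: 255.255.240.0
137.28.114.206 AND mask = 137.28.112.0
132.64.77.35 AND mask = 132.64.64.0
No, different subnets (137.28.112.0 vs 132.64.64.0)


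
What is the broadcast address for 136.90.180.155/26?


Network: 136.90.180.128/26
Host bits = 6
Set all host bits to 1:
Broadcast: 136.90.180.191


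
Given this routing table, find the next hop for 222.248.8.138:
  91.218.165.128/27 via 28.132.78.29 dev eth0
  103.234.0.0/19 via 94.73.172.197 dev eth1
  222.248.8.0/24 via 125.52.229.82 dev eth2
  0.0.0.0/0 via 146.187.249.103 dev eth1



Longest prefix match for 222.248.8.138:
  /27 91.218.165.128: no
  /19 103.234.0.0: no
  /24 222.248.8.0: MATCH
  /0 0.0.0.0: MATCH
Selected: next-hop 125.52.229.82 via eth2 (matched /24)


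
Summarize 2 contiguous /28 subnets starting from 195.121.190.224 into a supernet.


Original prefix: /28
Number of subnets: 2 = 2^1
New prefix = 28 - 1 = 27
Supernet: 195.121.190.224/27


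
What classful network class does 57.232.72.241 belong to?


First octet: 57
Binary: 00111001
0xxxxxxx -> Class A (1-126)
Class A, default mask 255.0.0.0 (/8)


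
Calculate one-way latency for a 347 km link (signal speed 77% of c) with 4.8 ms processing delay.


Speed = 0.77 * 3e5 km/s = 231000 km/s
Propagation delay = 347 / 231000 = 0.0015 s = 1.5022 ms
Processing delay = 4.8 ms
Total one-way latency = 6.3022 ms


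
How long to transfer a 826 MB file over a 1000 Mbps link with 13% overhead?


Effective throughput = 1000 * (1 - 13/100) = 870 Mbps
File size in Mb = 826 * 8 = 6608 Mb
Time = 6608 / 870
Time = 7.5954 seconds


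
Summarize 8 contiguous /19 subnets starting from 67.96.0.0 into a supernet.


Original prefix: /19
Number of subnets: 8 = 2^3
New prefix = 19 - 3 = 16
Supernet: 67.96.0.0/16


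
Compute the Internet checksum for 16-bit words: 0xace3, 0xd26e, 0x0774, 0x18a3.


Sum all words (with carry folding):
+ 0xace3 = 0xace3
+ 0xd26e = 0x7f52
+ 0x0774 = 0x86c6
+ 0x18a3 = 0x9f69
One's complement: ~0x9f69
Checksum = 0x6096


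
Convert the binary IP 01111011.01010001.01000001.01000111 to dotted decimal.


01111011 = 123
01010001 = 81
01000001 = 65
01000111 = 71
IP: 123.81.65.71


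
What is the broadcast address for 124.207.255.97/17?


Network: 124.207.128.0/17
Host bits = 15
Set all host bits to 1:
Broadcast: 124.207.255.255


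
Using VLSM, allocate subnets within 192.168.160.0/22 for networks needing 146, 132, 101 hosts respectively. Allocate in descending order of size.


146 hosts -> /24 (254 usable): 192.168.160.0/24
132 hosts -> /24 (254 usable): 192.168.161.0/24
101 hosts -> /25 (126 usable): 192.168.162.0/25
Allocation: 192.168.160.0/24 (146 hosts, 254 usable); 192.168.161.0/24 (132 hosts, 254 usable); 192.168.162.0/25 (101 hosts, 126 usable)


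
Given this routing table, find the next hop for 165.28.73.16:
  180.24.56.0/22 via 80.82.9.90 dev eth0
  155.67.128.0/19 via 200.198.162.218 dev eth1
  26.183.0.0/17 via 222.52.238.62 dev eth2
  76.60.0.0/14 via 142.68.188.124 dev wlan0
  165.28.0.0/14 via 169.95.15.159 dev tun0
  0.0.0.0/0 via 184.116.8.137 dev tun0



Longest prefix match for 165.28.73.16:
  /22 180.24.56.0: no
  /19 155.67.128.0: no
  /17 26.183.0.0: no
  /14 76.60.0.0: no
  /14 165.28.0.0: MATCH
  /0 0.0.0.0: MATCH
Selected: next-hop 169.95.15.159 via tun0 (matched /14)


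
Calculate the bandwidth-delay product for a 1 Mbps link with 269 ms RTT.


BDP = bandwidth * RTT
= 1 Mbps * 269 ms
= 1 * 1e6 * 269 / 1000 bits
= 269000 bits
= 33625 bytes
= 32.8369 KB
BDP = 269000 bits (33625 bytes)


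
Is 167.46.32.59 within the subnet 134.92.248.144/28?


Subnet network: 134.92.248.144
Test IP AND mask: 167.46.32.48
No, 167.46.32.59 is not in 134.92.248.144/28


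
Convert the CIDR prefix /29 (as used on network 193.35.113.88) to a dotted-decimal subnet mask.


/29 means 29 network bits, 3 host bits
Binary: 11111111111111111111111111111000
Mask: 255.255.255.248


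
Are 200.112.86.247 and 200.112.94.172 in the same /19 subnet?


Mask: 255.255.224.0
200.112.86.247 AND mask = 200.112.64.0
200.112.94.172 AND mask = 200.112.64.0
Yes, same subnet (200.112.64.0)


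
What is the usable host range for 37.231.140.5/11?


Network: 37.224.0.0
Broadcast: 37.255.255.255
First usable = network + 1
Last usable = broadcast - 1
Range: 37.224.0.1 to 37.255.255.254


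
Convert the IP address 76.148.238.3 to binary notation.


76 = 01001100
148 = 10010100
238 = 11101110
3 = 00000011
Binary: 01001100.10010100.11101110.00000011


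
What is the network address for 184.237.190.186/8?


IP:   10111000.11101101.10111110.10111010
Mask: 11111111.00000000.00000000.00000000
AND operation:
Net:  10111000.00000000.00000000.00000000
Network: 184.0.0.0/8


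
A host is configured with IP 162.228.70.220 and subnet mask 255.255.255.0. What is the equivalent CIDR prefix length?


Binary: 11111111.11111111.11111111.00000000
Count leading 1s
Prefix: /24


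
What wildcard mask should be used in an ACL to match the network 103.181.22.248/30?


Subnet mask: 255.255.255.252
Wildcard = 255.255.255.255 - subnet mask
255 - 255 = 0
255 - 255 = 0
255 - 255 = 0
255 - 252 = 3
Wildcard: 0.0.0.3


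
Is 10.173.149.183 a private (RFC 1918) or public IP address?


RFC 1918 private ranges:
  10.0.0.0/8 (10.0.0.0 - 10.255.255.255)
  172.16.0.0/12 (172.16.0.0 - 172.31.255.255)
  192.168.0.0/16 (192.168.0.0 - 192.168.255.255)
Private (in 10.0.0.0/8)


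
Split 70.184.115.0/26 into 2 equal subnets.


New prefix = 26 + 1 = 27
Each subnet has 32 addresses
  70.184.115.0/27
  70.184.115.32/27
Subnets: 70.184.115.0/27, 70.184.115.32/27


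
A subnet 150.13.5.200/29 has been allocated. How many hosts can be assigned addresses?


Host bits = 32 - 29 = 3
Total addresses = 2^3 = 8
Usable = total - 2 (network and broadcast)
Usable hosts: 6


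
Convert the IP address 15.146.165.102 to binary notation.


15 = 00001111
146 = 10010010
165 = 10100101
102 = 01100110
Binary: 00001111.10010010.10100101.01100110


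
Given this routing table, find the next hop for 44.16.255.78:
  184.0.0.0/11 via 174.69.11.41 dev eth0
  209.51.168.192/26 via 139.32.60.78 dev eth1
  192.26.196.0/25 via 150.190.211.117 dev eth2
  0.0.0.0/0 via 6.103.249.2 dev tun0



Longest prefix match for 44.16.255.78:
  /11 184.0.0.0: no
  /26 209.51.168.192: no
  /25 192.26.196.0: no
  /0 0.0.0.0: MATCH
Selected: next-hop 6.103.249.2 via tun0 (matched /0)


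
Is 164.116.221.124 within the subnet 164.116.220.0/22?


Subnet network: 164.116.220.0
Test IP AND mask: 164.116.220.0
Yes, 164.116.221.124 is in 164.116.220.0/22


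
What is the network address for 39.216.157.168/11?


IP:   00100111.11011000.10011101.10101000
Mask: 11111111.11100000.00000000.00000000
AND operation:
Net:  00100111.11000000.00000000.00000000
Network: 39.192.0.0/11


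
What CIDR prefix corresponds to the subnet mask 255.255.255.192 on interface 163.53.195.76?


Binary: 11111111.11111111.11111111.11000000
Count leading 1s
Prefix: /26


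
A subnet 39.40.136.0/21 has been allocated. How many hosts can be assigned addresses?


Host bits = 32 - 21 = 11
Total addresses = 2^11 = 2048
Usable = total - 2 (network and broadcast)
Usable hosts: 2046


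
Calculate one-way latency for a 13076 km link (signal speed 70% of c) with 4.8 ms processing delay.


Speed = 0.7 * 3e5 km/s = 210000 km/s
Propagation delay = 13076 / 210000 = 0.0623 s = 62.2667 ms
Processing delay = 4.8 ms
Total one-way latency = 67.0667 ms


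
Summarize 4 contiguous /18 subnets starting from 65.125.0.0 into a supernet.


Original prefix: /18
Number of subnets: 4 = 2^2
New prefix = 18 - 2 = 16
Supernet: 65.125.0.0/16


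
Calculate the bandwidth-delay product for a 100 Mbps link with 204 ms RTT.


BDP = bandwidth * RTT
= 100 Mbps * 204 ms
= 100 * 1e6 * 204 / 1000 bits
= 20400000 bits
= 2550000 bytes
= 2490.2344 KB
BDP = 20400000 bits (2550000 bytes)


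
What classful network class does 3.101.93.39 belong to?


First octet: 3
Binary: 00000011
0xxxxxxx -> Class A (1-126)
Class A, default mask 255.0.0.0 (/8)


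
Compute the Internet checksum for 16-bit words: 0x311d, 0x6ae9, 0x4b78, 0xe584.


Sum all words (with carry folding):
+ 0x311d = 0x311d
+ 0x6ae9 = 0x9c06
+ 0x4b78 = 0xe77e
+ 0xe584 = 0xcd03
One's complement: ~0xcd03
Checksum = 0x32fc


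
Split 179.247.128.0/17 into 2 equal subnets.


New prefix = 17 + 1 = 18
Each subnet has 16384 addresses
  179.247.128.0/18
  179.247.192.0/18
Subnets: 179.247.128.0/18, 179.247.192.0/18


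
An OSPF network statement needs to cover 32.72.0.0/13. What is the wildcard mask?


Subnet mask: 255.248.0.0
Wildcard = 255.255.255.255 - subnet mask
255 - 255 = 0
255 - 248 = 7
255 - 0 = 255
255 - 0 = 255
Wildcard: 0.7.255.255


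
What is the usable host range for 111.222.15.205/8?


Network: 111.0.0.0
Broadcast: 111.255.255.255
First usable = network + 1
Last usable = broadcast - 1
Range: 111.0.0.1 to 111.255.255.254


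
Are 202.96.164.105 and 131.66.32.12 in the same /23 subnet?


Mask: 255.255.254.0
202.96.164.105 AND mask = 202.96.164.0
131.66.32.12 AND mask = 131.66.32.0
No, different subnets (202.96.164.0 vs 131.66.32.0)


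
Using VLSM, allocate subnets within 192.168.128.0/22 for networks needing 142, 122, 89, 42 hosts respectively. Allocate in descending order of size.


142 hosts -> /24 (254 usable): 192.168.128.0/24
122 hosts -> /25 (126 usable): 192.168.129.0/25
89 hosts -> /25 (126 usable): 192.168.129.128/25
42 hosts -> /26 (62 usable): 192.168.130.0/26
Allocation: 192.168.128.0/24 (142 hosts, 254 usable); 192.168.129.0/25 (122 hosts, 126 usable); 192.168.129.128/25 (89 hosts, 126 usable); 192.168.130.0/26 (42 hosts, 62 usable)


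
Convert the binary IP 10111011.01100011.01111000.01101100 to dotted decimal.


10111011 = 187
01100011 = 99
01111000 = 120
01101100 = 108
IP: 187.99.120.108


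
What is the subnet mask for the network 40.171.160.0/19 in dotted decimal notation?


/19 means 19 network bits, 13 host bits
Binary: 11111111111111111110000000000000
Mask: 255.255.224.0


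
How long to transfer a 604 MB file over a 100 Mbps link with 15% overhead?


Effective throughput = 100 * (1 - 15/100) = 85 Mbps
File size in Mb = 604 * 8 = 4832 Mb
Time = 4832 / 85
Time = 56.8471 seconds


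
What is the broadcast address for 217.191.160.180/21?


Network: 217.191.160.0/21
Host bits = 11
Set all host bits to 1:
Broadcast: 217.191.167.255


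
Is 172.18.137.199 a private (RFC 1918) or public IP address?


RFC 1918 private ranges:
  10.0.0.0/8 (10.0.0.0 - 10.255.255.255)
  172.16.0.0/12 (172.16.0.0 - 172.31.255.255)
  192.168.0.0/16 (192.168.0.0 - 192.168.255.255)
Private (in 172.16.0.0/12)


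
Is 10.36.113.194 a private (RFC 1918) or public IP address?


RFC 1918 private ranges:
  10.0.0.0/8 (10.0.0.0 - 10.255.255.255)
  172.16.0.0/12 (172.16.0.0 - 172.31.255.255)
  192.168.0.0/16 (192.168.0.0 - 192.168.255.255)
Private (in 10.0.0.0/8)


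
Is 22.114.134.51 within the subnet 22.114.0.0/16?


Subnet network: 22.114.0.0
Test IP AND mask: 22.114.0.0
Yes, 22.114.134.51 is in 22.114.0.0/16


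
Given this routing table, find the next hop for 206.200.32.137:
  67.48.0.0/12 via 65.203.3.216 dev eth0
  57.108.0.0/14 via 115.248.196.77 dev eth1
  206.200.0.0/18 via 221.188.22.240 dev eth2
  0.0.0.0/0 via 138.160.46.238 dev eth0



Longest prefix match for 206.200.32.137:
  /12 67.48.0.0: no
  /14 57.108.0.0: no
  /18 206.200.0.0: MATCH
  /0 0.0.0.0: MATCH
Selected: next-hop 221.188.22.240 via eth2 (matched /18)


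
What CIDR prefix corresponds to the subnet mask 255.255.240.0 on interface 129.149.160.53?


Binary: 11111111.11111111.11110000.00000000
Count leading 1s
Prefix: /20


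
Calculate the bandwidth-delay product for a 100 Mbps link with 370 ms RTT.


BDP = bandwidth * RTT
= 100 Mbps * 370 ms
= 100 * 1e6 * 370 / 1000 bits
= 37000000 bits
= 4625000 bytes
= 4516.6016 KB
BDP = 37000000 bits (4625000 bytes)


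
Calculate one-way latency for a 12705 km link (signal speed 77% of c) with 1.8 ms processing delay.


Speed = 0.77 * 3e5 km/s = 231000 km/s
Propagation delay = 12705 / 231000 = 0.055 s = 55 ms
Processing delay = 1.8 ms
Total one-way latency = 56.8 ms


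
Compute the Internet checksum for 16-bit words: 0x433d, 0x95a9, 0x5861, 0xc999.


Sum all words (with carry folding):
+ 0x433d = 0x433d
+ 0x95a9 = 0xd8e6
+ 0x5861 = 0x3148
+ 0xc999 = 0xfae1
One's complement: ~0xfae1
Checksum = 0x051e


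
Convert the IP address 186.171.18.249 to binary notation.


186 = 10111010
171 = 10101011
18 = 00010010
249 = 11111001
Binary: 10111010.10101011.00010010.11111001


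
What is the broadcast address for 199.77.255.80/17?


Network: 199.77.128.0/17
Host bits = 15
Set all host bits to 1:
Broadcast: 199.77.255.255


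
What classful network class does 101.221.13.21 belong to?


First octet: 101
Binary: 01100101
0xxxxxxx -> Class A (1-126)
Class A, default mask 255.0.0.0 (/8)


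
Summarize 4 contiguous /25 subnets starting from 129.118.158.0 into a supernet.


Original prefix: /25
Number of subnets: 4 = 2^2
New prefix = 25 - 2 = 23
Supernet: 129.118.158.0/23


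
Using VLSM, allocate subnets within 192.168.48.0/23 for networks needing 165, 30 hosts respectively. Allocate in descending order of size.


165 hosts -> /24 (254 usable): 192.168.48.0/24
30 hosts -> /27 (30 usable): 192.168.49.0/27
Allocation: 192.168.48.0/24 (165 hosts, 254 usable); 192.168.49.0/27 (30 hosts, 30 usable)


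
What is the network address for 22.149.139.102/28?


IP:   00010110.10010101.10001011.01100110
Mask: 11111111.11111111.11111111.11110000
AND operation:
Net:  00010110.10010101.10001011.01100000
Network: 22.149.139.96/28


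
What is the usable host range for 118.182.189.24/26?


Network: 118.182.189.0
Broadcast: 118.182.189.63
First usable = network + 1
Last usable = broadcast - 1
Range: 118.182.189.1 to 118.182.189.62


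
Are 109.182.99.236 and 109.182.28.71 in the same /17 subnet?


Mask: 255.255.128.0
109.182.99.236 AND mask = 109.182.0.0
109.182.28.71 AND mask = 109.182.0.0
Yes, same subnet (109.182.0.0)


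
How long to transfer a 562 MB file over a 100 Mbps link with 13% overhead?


Effective throughput = 100 * (1 - 13/100) = 87 Mbps
File size in Mb = 562 * 8 = 4496 Mb
Time = 4496 / 87
Time = 51.6782 seconds


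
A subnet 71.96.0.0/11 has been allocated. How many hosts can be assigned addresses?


Host bits = 32 - 11 = 21
Total addresses = 2^21 = 2097152
Usable = total - 2 (network and broadcast)
Usable hosts: 2097150


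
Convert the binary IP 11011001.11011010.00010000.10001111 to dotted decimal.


11011001 = 217
11011010 = 218
00010000 = 16
10001111 = 143
IP: 217.218.16.143


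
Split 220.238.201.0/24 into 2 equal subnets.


New prefix = 24 + 1 = 25
Each subnet has 128 addresses
  220.238.201.0/25
  220.238.201.128/25
Subnets: 220.238.201.0/25, 220.238.201.128/25


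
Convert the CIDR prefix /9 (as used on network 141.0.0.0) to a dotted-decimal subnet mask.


/9 means 9 network bits, 23 host bits
Binary: 11111111100000000000000000000000
Mask: 255.128.0.0


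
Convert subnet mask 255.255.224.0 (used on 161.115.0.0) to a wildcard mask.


Subnet mask: 255.255.224.0
Wildcard = 255.255.255.255 - subnet mask
255 - 255 = 0
255 - 255 = 0
255 - 224 = 31
255 - 0 = 255
Wildcard: 0.0.31.255


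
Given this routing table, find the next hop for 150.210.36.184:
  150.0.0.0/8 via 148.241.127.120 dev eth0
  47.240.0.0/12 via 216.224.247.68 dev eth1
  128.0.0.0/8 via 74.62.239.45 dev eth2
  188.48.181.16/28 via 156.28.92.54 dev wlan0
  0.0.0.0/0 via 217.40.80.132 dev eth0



Longest prefix match for 150.210.36.184:
  /8 150.0.0.0: MATCH
  /12 47.240.0.0: no
  /8 128.0.0.0: no
  /28 188.48.181.16: no
  /0 0.0.0.0: MATCH
Selected: next-hop 148.241.127.120 via eth0 (matched /8)


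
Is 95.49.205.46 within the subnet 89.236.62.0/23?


Subnet network: 89.236.62.0
Test IP AND mask: 95.49.204.0
No, 95.49.205.46 is not in 89.236.62.0/23


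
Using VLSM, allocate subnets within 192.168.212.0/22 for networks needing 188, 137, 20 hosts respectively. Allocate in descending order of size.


188 hosts -> /24 (254 usable): 192.168.212.0/24
137 hosts -> /24 (254 usable): 192.168.213.0/24
20 hosts -> /27 (30 usable): 192.168.214.0/27
Allocation: 192.168.212.0/24 (188 hosts, 254 usable); 192.168.213.0/24 (137 hosts, 254 usable); 192.168.214.0/27 (20 hosts, 30 usable)
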